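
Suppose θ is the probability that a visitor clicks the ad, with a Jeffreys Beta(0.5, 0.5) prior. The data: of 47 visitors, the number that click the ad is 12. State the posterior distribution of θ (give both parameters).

Posterior: Beta(12.5, 35.5)

Observing 12 successes and 35 failures updates Beta(0.5, 0.5) by adding the success and failure counts to the two shape parameters: α = 0.5+12 = 12.5, β = 0.5+35 = 35.5.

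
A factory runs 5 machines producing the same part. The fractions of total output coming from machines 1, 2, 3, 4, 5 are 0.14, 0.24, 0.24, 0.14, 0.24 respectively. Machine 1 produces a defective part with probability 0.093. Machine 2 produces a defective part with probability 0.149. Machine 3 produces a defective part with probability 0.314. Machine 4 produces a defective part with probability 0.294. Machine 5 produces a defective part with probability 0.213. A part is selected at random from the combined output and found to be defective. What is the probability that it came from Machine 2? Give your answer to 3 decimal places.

Posterior probability ≈ 0.165

P(defective|M1) = 0.093; P(defective|M2) = 0.149; P(defective|M3) = 0.314; P(defective|M4) = 0.294; P(defective|M5) = 0.213.
Prior × likelihood for each source: 0.14·0.093=0.01302, 0.24·0.149=0.03576, 0.24·0.314=0.07536, 0.14·0.294=0.04116, 0.24·0.213=0.05112. Summing gives P(defective) = 0.21642.
P(Machine 2 | defective) = 0.03576 / 0.21642 = 0.165.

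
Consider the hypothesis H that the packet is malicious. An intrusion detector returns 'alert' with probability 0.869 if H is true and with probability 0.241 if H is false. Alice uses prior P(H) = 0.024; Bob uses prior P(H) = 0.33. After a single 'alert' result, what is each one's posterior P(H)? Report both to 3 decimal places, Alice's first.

Alice: 0.081; Bob: 0.640

P('+'|H) = 0.869, P('+'|¬H) = 0.241.
Alice: numerator 0.869·0.024 = 0.020856; evidence = 0.020856+0.241·0.976 = 0.25607; posterior = 0.081.
Bob: numerator 0.869·0.33 = 0.28677; evidence = 0.28677+0.241·0.67 = 0.44824; posterior = 0.640.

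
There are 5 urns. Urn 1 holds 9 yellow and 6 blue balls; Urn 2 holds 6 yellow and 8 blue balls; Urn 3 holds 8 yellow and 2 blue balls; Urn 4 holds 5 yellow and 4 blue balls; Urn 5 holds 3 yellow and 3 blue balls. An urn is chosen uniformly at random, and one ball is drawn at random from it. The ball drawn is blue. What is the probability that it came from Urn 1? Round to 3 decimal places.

Posterior probability ≈ 0.189

P(blue|Urn 1) = 0.4; P(blue|Urn 2) = 0.5714; P(blue|Urn 3) = 0.2; P(blue|Urn 4) = 0.4444; P(blue|Urn 5) = 0.5.
Prior × likelihood for each source: 0.2·0.4=0.08000, 0.2·0.5714=0.1143, 0.2·0.2=0.04000, 0.2·0.4444=0.08889, 0.2·0.5=0.1000. Summing gives P(blue) = 0.42317.
P(Urn 1 | blue) = 0.08000 / 0.42317 = 0.189.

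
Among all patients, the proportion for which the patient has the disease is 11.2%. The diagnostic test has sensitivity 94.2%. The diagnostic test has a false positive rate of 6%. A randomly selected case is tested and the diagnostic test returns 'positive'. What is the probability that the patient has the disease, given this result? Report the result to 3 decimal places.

P(H | E) ≈ 0.664

Let H be the event that the patient has the disease. P(H) = 0.112, so P(¬H) = 0.888. With E the 'positive' result, P(E|H) = 0.942 and P(E|¬H) = 0.06.
P(E) = 0.942·0.112 + 0.06·0.888 = 0.10550 + 0.053280 = 0.15878.
By Bayes' theorem, P(H|E) = 0.10550 / 0.15878 = 0.664.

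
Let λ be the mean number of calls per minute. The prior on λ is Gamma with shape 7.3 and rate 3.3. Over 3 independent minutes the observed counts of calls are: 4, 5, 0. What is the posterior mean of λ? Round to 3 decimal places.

Posterior mean ≈ 2.587

Total count ∑xᵢ = 9 over n = 3 minutes.
Gamma is conjugate to the Poisson likelihood: posterior is Gamma(shape = 7.3+9 = 16.3, rate = 3.3+3 = 6.3).
E[λ | data] = 16.3/6.3 = 2.587.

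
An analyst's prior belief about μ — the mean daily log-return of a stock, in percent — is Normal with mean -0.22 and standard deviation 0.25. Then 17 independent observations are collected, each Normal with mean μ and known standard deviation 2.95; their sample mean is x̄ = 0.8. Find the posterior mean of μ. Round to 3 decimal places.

With known σ, the Normal prior is conjugate. Weight on the data is w = (n/σ²)/(n/σ² + 1/τ₀²) = 1.95346/(1.95346+16.0000) = 0.10881.
Posterior mean = w·x̄ + (1−w)·μ₀ = 0.10881·0.8 + 0.89119·-0.22 = -0.109.

Posterior mean ≈ -0.109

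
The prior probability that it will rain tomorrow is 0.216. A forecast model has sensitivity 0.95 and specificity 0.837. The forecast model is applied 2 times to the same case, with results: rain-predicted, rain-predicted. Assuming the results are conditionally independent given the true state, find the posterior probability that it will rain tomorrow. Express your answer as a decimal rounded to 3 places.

Posterior P(H) ≈ 0.903

With H the event that it will rain tomorrow, the joint likelihood of the observed sequence is P(data|H) = 0.95·0.95 = 0.90250 and P(data|¬H) = 0.163·0.163 = 0.026569.
Bayes: P(H|data) = 0.216·0.90250 / (0.216·0.90250 + 0.784·0.026569) = 0.19494/0.21577 = 0.9035.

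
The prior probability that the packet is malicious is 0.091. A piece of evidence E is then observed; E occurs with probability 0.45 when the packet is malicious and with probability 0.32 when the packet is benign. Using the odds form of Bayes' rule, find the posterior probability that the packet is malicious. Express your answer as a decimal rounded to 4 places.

Posterior probability ≈ 0.1234

Prior odds = 0.091/(1−0.091) = 0.10011.
Likelihood ratio for E = 0.45/0.32 = 1.4062.
Posterior odds = prior odds × LR = 0.14078.
Posterior probability = odds/(1+odds) = 0.14078/1.1408 = 0.1234.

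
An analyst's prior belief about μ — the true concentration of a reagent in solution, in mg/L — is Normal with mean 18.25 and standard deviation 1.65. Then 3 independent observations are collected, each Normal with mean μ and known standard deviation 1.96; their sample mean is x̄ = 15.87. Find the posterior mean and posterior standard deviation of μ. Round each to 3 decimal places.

Posterior mean ≈ 16.631; posterior SD ≈ 0.933

With known σ, the Normal prior is conjugate. Weight on the data is w = (n/σ²)/(n/σ² + 1/τ₀²) = 0.780925/(0.780925+0.367309) = 0.68011.
Posterior mean = w·x̄ + (1−w)·μ₀ = 0.68011·15.87 + 0.31989·18.25 = 16.631. Posterior variance = 1/(0.780925+0.367309) = 0.870903, so SD = 0.933.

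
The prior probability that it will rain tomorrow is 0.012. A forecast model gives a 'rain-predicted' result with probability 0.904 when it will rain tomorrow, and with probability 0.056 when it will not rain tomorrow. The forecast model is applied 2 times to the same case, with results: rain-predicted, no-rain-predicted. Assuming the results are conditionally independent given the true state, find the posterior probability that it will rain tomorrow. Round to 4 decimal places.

With H the event that it will rain tomorrow, the joint likelihood of the observed sequence is P(data|H) = 0.904·0.096 = 0.086784 and P(data|¬H) = 0.056·0.944 = 0.052864.
Bayes: P(H|data) = 0.012·0.086784 / (0.012·0.086784 + 0.988·0.052864) = 0.0010414/0.053271 = 0.0195.

Posterior P(H) ≈ 0.0195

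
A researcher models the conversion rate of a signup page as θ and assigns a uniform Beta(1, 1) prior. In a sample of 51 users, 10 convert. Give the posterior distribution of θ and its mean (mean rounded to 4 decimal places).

Observing 10 successes and 41 failures updates Beta(1, 1) by adding the success and failure counts to the two shape parameters: α = 1+10 = 11, β = 1+41 = 42.
E[θ | data] = 11/(11+42) = 0.2075.

Posterior: Beta(11, 42); mean ≈ 0.2075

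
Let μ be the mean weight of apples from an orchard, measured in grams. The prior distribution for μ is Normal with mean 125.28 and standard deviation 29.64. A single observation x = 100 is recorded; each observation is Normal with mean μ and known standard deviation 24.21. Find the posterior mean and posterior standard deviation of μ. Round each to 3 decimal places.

Posterior mean ≈ 110.117; posterior SD ≈ 18.750

With known σ, the Normal prior is conjugate. Weight on the data is w = (n/σ²)/(n/σ² + 1/τ₀²) = 0.00170612/(0.00170612+0.00113827) = 0.59982.
Posterior mean = w·x̄ + (1−w)·μ₀ = 0.59982·100 + 0.40018·125.28 = 110.117. Posterior variance = 1/(0.00170612+0.00113827) = 351.569, so SD = 18.750.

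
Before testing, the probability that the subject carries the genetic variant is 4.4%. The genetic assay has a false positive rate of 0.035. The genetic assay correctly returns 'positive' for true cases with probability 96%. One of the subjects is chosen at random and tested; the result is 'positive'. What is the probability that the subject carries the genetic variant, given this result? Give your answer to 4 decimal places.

P(H | E) ≈ 0.5580

Let H be the event that the subject carries the genetic variant. P(H) = 0.044, so P(¬H) = 0.956. With E the 'positive' result, P(E|H) = 0.96 and P(E|¬H) = 0.035.
P(E) = 0.96·0.044 + 0.035·0.956 = 0.042240 + 0.033460 = 0.075700.
By Bayes' theorem, P(H|E) = 0.042240 / 0.075700 = 0.5580.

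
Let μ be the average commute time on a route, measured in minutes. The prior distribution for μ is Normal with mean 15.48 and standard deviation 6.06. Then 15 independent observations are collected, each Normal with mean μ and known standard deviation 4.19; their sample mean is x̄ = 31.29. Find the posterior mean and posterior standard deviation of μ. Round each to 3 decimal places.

With known σ, the Normal prior is conjugate. Weight on the data is w = (n/σ²)/(n/σ² + 1/τ₀²) = 0.854404/(0.854404+0.0272304) = 0.96911.
Posterior mean = w·x̄ + (1−w)·μ₀ = 0.96911·31.29 + 0.030886·15.48 = 30.802. Posterior variance = 1/(0.854404+0.0272304) = 1.13426, so SD = 1.065.

Posterior mean ≈ 30.802; posterior SD ≈ 1.065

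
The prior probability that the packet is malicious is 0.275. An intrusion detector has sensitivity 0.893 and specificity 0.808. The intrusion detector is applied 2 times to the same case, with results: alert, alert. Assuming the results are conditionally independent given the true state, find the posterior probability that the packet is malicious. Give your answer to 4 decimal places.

Let H be the event that the packet is malicious; start with P(H) = 0.275. P('alert'|H) = 0.893, P('alert'|¬H) = 0.192.
Update on result 1 ('alert'): P(H) ← 0.893·0.2750 / (0.893·0.2750 + 0.192·0.7250) = 0.24558/0.38477 = 0.6382.
Update on result 2 ('alert'): P(H) ← 0.893·0.6382 / (0.893·0.6382 + 0.192·0.3618) = 0.56994/0.63940 = 0.8914.

Posterior P(H) ≈ 0.8914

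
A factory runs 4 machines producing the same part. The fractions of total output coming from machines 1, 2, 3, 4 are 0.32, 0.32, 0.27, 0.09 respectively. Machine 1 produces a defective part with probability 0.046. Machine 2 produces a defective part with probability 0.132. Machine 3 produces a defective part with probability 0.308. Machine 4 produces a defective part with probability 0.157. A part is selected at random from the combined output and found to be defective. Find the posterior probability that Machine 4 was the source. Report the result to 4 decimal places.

P(defective|M1) = 0.046; P(defective|M2) = 0.132; P(defective|M3) = 0.308; P(defective|M4) = 0.157.
Prior × likelihood for each source: 0.32·0.046=0.01472, 0.32·0.132=0.04224, 0.27·0.308=0.08316, 0.09·0.157=0.01413. Summing gives P(defective) = 0.15425.
P(Machine 4 | defective) = 0.01413 / 0.15425 = 0.0916.

Posterior probability ≈ 0.0916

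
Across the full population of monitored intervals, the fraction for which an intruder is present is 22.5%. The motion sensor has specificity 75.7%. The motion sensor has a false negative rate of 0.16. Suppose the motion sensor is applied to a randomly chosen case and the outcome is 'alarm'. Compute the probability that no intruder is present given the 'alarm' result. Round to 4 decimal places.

Write H for 'an intruder is present'. Prior odds H:¬H = 0.225/0.775 = 0.29032. For the 'alarm' outcome, the likelihood ratio is 0.84/0.243 = 3.4568.
Posterior odds = 0.29032 × 3.4568 = 1.0036, so P(H|E) = 1.0036/(1+1.0036) = 0.5009. Then P(¬H|E) = 1 − 0.5009 = 0.4991.

P(¬H | E) ≈ 0.4991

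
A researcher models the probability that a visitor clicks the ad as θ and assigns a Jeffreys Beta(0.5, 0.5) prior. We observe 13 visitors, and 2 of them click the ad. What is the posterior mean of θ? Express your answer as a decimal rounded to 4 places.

Observing 2 successes and 11 failures updates Beta(0.5, 0.5) by adding the success and failure counts to the two shape parameters: α = 0.5+2 = 2.5, β = 0.5+11 = 11.5.
E[θ | data] = 2.5/(2.5+11.5) = 0.1786.

Posterior mean ≈ 0.1786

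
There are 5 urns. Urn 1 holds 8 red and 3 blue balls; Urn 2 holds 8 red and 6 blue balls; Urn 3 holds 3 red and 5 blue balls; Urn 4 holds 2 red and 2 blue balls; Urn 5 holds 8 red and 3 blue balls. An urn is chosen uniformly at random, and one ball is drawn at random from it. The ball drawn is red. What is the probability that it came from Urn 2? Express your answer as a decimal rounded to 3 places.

Tabulate prior·likelihood by source: [1] prior 0.2, lik 0.7273, product 0.1455; [2] prior 0.2, lik 0.5714, product 0.1143; [3] prior 0.2, lik 0.375, product 0.07500; [4] prior 0.2, lik 0.5, product 0.1000; [5] prior 0.2, lik 0.7273, product 0.1455.
Normalizing constant = 0.58019; the posterior for Urn 2 is its product over the sum, 0.1143/0.58019 = 0.197.

Posterior probability ≈ 0.197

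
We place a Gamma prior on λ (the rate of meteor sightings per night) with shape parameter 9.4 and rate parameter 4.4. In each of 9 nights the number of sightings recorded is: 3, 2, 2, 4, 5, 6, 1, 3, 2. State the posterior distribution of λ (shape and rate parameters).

Posterior: Gamma(shape=37.4, rate=13.4)

The Poisson likelihood adds the total count to the shape and the number of exposure periods to the rate. Here ∑xᵢ = 28 and n = 9, so shape 9.4→37.4 and rate 4.4→13.4.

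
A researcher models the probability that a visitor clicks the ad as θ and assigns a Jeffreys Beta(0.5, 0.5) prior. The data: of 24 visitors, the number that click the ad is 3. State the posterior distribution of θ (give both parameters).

Posterior: Beta(3.5, 21.5)

Observing 3 successes and 21 failures updates Beta(0.5, 0.5) by adding the success and failure counts to the two shape parameters: α = 0.5+3 = 3.5, β = 0.5+21 = 21.5.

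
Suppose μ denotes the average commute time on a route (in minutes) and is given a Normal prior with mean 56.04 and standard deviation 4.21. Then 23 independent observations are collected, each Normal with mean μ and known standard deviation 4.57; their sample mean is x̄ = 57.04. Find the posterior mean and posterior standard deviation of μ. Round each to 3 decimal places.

Prior precision 1/τ₀² = 1/4.21² = 0.0564204; data precision n/σ² = 23/4.57² = 1.10127.
Posterior precision = 0.0564204 + 1.10127 = 1.15769, giving posterior SD = 1/√1.15769 = 0.929.
Posterior mean = (0.0564204·56.04 + 1.10127·57.04) / 1.15769 = 56.991.

Posterior mean ≈ 56.991; posterior SD ≈ 0.929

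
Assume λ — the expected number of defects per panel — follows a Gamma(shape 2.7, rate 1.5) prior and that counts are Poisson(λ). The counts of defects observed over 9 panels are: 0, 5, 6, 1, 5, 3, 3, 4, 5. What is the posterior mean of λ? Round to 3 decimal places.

The Poisson likelihood adds the total count to the shape and the number of exposure periods to the rate. Here ∑xᵢ = 32 and n = 9, so shape 2.7→34.7 and rate 1.5→10.5.
Posterior mean = shape/rate = 34.7/10.5 = 3.305.

Posterior mean ≈ 3.305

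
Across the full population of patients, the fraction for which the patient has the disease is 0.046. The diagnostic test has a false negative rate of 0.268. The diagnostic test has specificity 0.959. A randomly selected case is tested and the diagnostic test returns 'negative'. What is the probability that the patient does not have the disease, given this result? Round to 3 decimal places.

P(¬H | E) ≈ 0.987

Write H for 'the patient has the disease'. Prior odds H:¬H = 0.046/0.954 = 0.048218. For the 'negative' outcome, the likelihood ratio is 0.268/0.959 = 0.27946.
Posterior odds = 0.048218 × 0.27946 = 0.013475, so P(H|E) = 0.013475/(1+0.013475) = 0.013. Then P(¬H|E) = 1 − 0.013 = 0.987.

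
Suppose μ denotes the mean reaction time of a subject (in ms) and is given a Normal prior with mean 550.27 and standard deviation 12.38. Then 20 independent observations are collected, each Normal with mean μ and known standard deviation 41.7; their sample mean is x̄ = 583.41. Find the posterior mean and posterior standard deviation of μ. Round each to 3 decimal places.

With known σ, the Normal prior is conjugate. Weight on the data is w = (n/σ²)/(n/σ² + 1/τ₀²) = 0.0115016/(0.0115016+0.00652467) = 0.63805.
Posterior mean = w·x̄ + (1−w)·μ₀ = 0.63805·583.41 + 0.36195·550.27 = 571.415. Posterior variance = 1/(0.0115016+0.00652467) = 55.4746, so SD = 7.448.

Posterior mean ≈ 571.415; posterior SD ≈ 7.448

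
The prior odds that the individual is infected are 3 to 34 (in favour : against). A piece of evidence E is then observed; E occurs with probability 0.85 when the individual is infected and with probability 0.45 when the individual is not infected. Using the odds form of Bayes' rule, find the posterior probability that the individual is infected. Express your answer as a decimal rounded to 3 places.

Prior odds = 3/34 = 0.088235.
Likelihood ratio for E = 0.85/0.45 = 1.8889.
Posterior odds = prior odds × LR = 0.16667.
Posterior probability = odds/(1+odds) = 0.16667/1.1667 = 0.143.

Posterior probability ≈ 0.143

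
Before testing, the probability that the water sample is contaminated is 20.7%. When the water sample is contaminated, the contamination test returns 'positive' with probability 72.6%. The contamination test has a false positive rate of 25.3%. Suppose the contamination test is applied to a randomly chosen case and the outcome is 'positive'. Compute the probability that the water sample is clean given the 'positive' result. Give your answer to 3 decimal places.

P(¬H | E) ≈ 0.572

Let H be the event that the water sample is contaminated. P(H) = 0.207, so P(¬H) = 0.793. With E the 'positive' result, P(E|H) = 0.726 and P(E|¬H) = 0.253.
P(E) = 0.726·0.207 + 0.253·0.793 = 0.15028 + 0.20063 = 0.35091.
By Bayes' theorem, P(H|E) = 0.15028 / 0.35091 = 0.428. Hence P(¬H|E) = 1 − 0.428 = 0.572.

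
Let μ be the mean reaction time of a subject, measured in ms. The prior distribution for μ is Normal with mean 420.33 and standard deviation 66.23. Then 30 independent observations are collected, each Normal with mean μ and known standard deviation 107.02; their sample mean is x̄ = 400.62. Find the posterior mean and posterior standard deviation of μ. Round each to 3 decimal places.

With known σ, the Normal prior is conjugate. Weight on the data is w = (n/σ²)/(n/σ² + 1/τ₀²) = 0.00261934/(0.00261934+0.00022798) = 0.91993.
Posterior mean = w·x̄ + (1−w)·μ₀ = 0.91993·400.62 + 0.080067·420.33 = 402.198. Posterior variance = 1/(0.00261934+0.00022798) = 351.208, so SD = 18.741.

Posterior mean ≈ 402.198; posterior SD ≈ 18.741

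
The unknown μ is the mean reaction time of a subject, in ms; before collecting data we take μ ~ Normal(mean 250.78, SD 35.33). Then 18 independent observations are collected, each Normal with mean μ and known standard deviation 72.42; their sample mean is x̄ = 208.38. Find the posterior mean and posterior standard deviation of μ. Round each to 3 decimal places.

Posterior mean ≈ 216.404; posterior SD ≈ 15.370

Prior precision 1/τ₀² = 1/35.33² = 0.00080115; data precision n/σ² = 18/72.42² = 0.00343206.
Posterior precision = 0.00080115 + 0.00343206 = 0.00423321, giving posterior SD = 1/√0.00423321 = 15.370.
Posterior mean = (0.00080115·250.78 + 0.00343206·208.38) / 0.00423321 = 216.404.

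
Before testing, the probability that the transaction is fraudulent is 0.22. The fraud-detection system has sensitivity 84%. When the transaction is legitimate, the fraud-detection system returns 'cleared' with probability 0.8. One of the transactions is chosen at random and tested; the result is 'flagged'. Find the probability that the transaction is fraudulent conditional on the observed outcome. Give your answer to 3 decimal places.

P(H | E) ≈ 0.542

Let H be the event that the transaction is fraudulent. P(H) = 0.22, so P(¬H) = 0.78. With E the 'flagged' result, P(E|H) = 0.84 and P(E|¬H) = 0.2.
P(E) = 0.84·0.22 + 0.2·0.78 = 0.18480 + 0.15600 = 0.34080.
By Bayes' theorem, P(H|E) = 0.18480 / 0.34080 = 0.542.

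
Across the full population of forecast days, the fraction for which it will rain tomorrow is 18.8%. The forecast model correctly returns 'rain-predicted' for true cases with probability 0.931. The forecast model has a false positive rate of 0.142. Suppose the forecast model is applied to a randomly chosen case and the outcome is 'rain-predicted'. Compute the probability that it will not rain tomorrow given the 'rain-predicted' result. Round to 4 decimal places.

P(¬H | E) ≈ 0.3971

Write H for 'it will rain tomorrow'. Prior odds H:¬H = 0.188/0.812 = 0.23153. For the 'rain-predicted' outcome, the likelihood ratio is 0.931/0.142 = 6.5563.
Posterior odds = 0.23153 × 6.5563 = 1.5180, so P(H|E) = 1.5180/(1+1.5180) = 0.6029. Then P(¬H|E) = 1 − 0.6029 = 0.3971.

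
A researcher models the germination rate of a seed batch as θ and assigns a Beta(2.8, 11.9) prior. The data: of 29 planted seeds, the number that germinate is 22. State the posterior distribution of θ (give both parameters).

Posterior: Beta(24.8, 18.9)

The binomial likelihood is conjugate to the Beta prior: with 22 successes and 7 failures, the posterior is Beta(2.8+22, 11.9+7) = Beta(24.8, 18.9).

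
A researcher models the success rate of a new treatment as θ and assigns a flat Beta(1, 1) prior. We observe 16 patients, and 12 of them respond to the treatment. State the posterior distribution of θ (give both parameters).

Posterior: Beta(13, 5)

Observing 12 successes and 4 failures updates Beta(1, 1) by adding the success and failure counts to the two shape parameters: α = 1+12 = 13, β = 1+4 = 5.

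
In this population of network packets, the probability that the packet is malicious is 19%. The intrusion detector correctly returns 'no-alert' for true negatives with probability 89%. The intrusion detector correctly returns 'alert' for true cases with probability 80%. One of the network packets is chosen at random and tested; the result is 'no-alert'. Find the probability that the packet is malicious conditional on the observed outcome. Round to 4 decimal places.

P(H | E) ≈ 0.0501

Write H for 'the packet is malicious'. Prior odds H:¬H = 0.19/0.81 = 0.23457. For the 'no-alert' outcome, the likelihood ratio is 0.2/0.89 = 0.22472.
Posterior odds = 0.23457 × 0.22472 = 0.052712, so P(H|E) = 0.052712/(1+0.052712) = 0.0501.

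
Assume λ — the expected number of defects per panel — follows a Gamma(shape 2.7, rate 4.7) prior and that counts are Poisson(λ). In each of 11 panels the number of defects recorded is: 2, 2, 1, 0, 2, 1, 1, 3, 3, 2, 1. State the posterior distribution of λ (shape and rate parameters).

Posterior: Gamma(shape=20.7, rate=15.7)

Total count ∑xᵢ = 18 over n = 11 panels.
Gamma is conjugate to the Poisson likelihood: posterior is Gamma(shape = 2.7+18 = 20.7, rate = 4.7+11 = 15.7).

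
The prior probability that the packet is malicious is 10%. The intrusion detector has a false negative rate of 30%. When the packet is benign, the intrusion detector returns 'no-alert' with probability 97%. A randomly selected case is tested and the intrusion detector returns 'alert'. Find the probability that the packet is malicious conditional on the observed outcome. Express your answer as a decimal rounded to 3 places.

Let H be the event that the packet is malicious. P(H) = 0.1, so P(¬H) = 0.9. With E the 'alert' result, P(E|H) = 0.7 and P(E|¬H) = 0.03.
P(E) = 0.7·0.1 + 0.03·0.9 = 0.070000 + 0.027000 = 0.097000.
By Bayes' theorem, P(H|E) = 0.070000 / 0.097000 = 0.722.

P(H | E) ≈ 0.722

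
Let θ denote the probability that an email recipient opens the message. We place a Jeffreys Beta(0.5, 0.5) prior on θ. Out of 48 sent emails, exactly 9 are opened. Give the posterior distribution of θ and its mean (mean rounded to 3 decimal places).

Observing 9 successes and 39 failures updates Beta(0.5, 0.5) by adding the success and failure counts to the two shape parameters: α = 0.5+9 = 9.5, β = 0.5+39 = 39.5.
Posterior mean = α/(α+β) = 9.5/49 = 0.194.

Posterior: Beta(9.5, 39.5); mean ≈ 0.194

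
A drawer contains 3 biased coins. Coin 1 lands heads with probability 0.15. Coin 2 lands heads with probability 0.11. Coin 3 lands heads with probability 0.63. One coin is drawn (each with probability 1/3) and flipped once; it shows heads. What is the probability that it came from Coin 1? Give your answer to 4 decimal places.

Posterior probability ≈ 0.1685

Tabulate prior·likelihood by source: [1] prior 0.333333, lik 0.15, product 0.05000; [2] prior 0.333333, lik 0.11, product 0.03667; [3] prior 0.333333, lik 0.63, product 0.2100.
Normalizing constant = 0.29667; the posterior for Coin 1 is its product over the sum, 0.05000/0.29667 = 0.1685.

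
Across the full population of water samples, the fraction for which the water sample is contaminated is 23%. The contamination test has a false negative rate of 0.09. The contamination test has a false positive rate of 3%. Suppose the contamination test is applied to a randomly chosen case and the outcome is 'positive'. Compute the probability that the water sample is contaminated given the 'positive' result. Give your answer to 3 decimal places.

P(H | E) ≈ 0.901

Let H be the event that the water sample is contaminated. P(H) = 0.23, so P(¬H) = 0.77. With E the 'positive' result, P(E|H) = 0.91 and P(E|¬H) = 0.03.
P(E) = 0.91·0.23 + 0.03·0.77 = 0.20930 + 0.023100 = 0.23240.
By Bayes' theorem, P(H|E) = 0.20930 / 0.23240 = 0.901.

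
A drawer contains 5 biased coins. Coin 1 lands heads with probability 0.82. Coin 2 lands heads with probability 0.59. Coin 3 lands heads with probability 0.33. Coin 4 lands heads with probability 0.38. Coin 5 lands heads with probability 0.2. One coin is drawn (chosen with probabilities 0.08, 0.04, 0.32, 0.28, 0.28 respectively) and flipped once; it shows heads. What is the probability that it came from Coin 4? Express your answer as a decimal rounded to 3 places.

Posterior probability ≈ 0.298

P(heads|C1) = 0.82; P(heads|C2) = 0.59; P(heads|C3) = 0.33; P(heads|C4) = 0.38; P(heads|C5) = 0.2.
Prior × likelihood for each source: 0.08·0.82=0.06560, 0.04·0.59=0.02360, 0.32·0.33=0.1056, 0.28·0.38=0.1064, 0.28·0.2=0.05600. Summing gives P(heads) = 0.35720.
P(Coin 4 | heads) = 0.1064 / 0.35720 = 0.298.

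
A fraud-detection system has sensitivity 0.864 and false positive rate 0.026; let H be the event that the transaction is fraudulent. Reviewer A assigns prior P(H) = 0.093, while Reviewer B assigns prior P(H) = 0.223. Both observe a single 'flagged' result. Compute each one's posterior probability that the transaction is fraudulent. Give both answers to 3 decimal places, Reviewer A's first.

The likelihood ratio for a 'flagged' result is 0.864/0.026 = 33.231.
Reviewer A: prior odds 0.093/0.907 = 0.10254; posterior odds 3.4073; posterior probability 0.773.
Reviewer B: prior odds 0.223/0.777 = 0.28700; posterior odds 9.5373; posterior probability 0.905.

Reviewer A: 0.773; Reviewer B: 0.905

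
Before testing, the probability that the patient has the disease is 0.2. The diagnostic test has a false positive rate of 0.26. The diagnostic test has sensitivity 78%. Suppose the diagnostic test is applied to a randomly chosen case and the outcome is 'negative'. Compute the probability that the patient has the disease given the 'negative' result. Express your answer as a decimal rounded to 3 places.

P(H | E) ≈ 0.069

Let H be the event that the patient has the disease. P(H) = 0.2, so P(¬H) = 0.8. With E the 'negative' result, P(E|H) = 0.22 and P(E|¬H) = 0.74.
P(E) = 0.22·0.2 + 0.74·0.8 = 0.044000 + 0.59200 = 0.63600.
By Bayes' theorem, P(H|E) = 0.044000 / 0.63600 = 0.069.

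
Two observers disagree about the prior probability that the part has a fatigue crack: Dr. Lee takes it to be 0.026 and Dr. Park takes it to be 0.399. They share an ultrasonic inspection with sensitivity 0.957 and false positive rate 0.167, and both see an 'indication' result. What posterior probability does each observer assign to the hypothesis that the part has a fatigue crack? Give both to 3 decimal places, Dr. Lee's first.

P('+'|H) = 0.957, P('+'|¬H) = 0.167.
Dr. Lee: numerator 0.957·0.026 = 0.024882; evidence = 0.024882+0.167·0.974 = 0.18754; posterior = 0.133.
Dr. Park: numerator 0.957·0.399 = 0.38184; evidence = 0.38184+0.167·0.601 = 0.48221; posterior = 0.792.

Dr. Lee: 0.133; Dr. Park: 0.792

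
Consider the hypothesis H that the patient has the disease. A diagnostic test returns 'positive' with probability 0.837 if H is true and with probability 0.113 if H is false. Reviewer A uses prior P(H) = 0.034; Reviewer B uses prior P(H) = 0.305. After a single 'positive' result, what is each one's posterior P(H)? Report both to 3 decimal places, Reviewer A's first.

The likelihood ratio for a 'positive' result is 0.837/0.113 = 7.4071.
Reviewer A: prior odds 0.034/0.966 = 0.035197; posterior odds 0.26070; posterior probability 0.207.
Reviewer B: prior odds 0.305/0.695 = 0.43885; posterior odds 3.2506; posterior probability 0.765.

Reviewer A: 0.207; Reviewer B: 0.765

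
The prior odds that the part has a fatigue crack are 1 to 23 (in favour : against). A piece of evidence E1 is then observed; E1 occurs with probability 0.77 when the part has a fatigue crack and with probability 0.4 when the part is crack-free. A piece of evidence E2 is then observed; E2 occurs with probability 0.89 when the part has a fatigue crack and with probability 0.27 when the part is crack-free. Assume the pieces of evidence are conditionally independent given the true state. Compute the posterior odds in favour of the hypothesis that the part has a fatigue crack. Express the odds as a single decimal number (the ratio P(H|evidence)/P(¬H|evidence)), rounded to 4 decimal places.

Posterior odds ≈ 0.2759

Prior odds = 1/23 = 0.043478. In log-odds, ln(0.043478) = -3.1355.
Add log likelihood ratios: ln(1.9250) + ln(3.2963) = 1.8477.
Posterior log-odds = -1.2878, so posterior odds = exp(-1.2878) = 0.27589.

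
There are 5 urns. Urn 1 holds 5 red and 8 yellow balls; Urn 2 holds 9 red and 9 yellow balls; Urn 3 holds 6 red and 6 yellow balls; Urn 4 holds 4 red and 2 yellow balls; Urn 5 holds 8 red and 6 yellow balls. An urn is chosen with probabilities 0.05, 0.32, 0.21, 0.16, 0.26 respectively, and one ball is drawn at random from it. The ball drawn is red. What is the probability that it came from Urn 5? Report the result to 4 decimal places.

Posterior probability ≈ 0.2754

P(red|Urn 1) = 0.3846; P(red|Urn 2) = 0.5; P(red|Urn 3) = 0.5; P(red|Urn 4) = 0.6667; P(red|Urn 5) = 0.5714.
Prior × likelihood for each source: 0.05·0.3846=0.01923, 0.32·0.5=0.1600, 0.21·0.5=0.1050, 0.16·0.6667=0.1067, 0.26·0.5714=0.1486. Summing gives P(red) = 0.53947.
P(Urn 5 | red) = 0.1486 / 0.53947 = 0.2754.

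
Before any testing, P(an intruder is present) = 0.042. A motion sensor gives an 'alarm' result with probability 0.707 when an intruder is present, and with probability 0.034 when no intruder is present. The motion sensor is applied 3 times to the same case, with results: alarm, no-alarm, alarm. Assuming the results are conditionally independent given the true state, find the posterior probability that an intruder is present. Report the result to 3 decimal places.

Posterior P(H) ≈ 0.852

Let H be the event that an intruder is present; start with P(H) = 0.042. P('alarm'|H) = 0.707, P('alarm'|¬H) = 0.034.
Update on result 1 ('alarm'): P(H) ← 0.707·0.0420 / (0.707·0.0420 + 0.034·0.9580) = 0.029694/0.062266 = 0.4769.
Update on result 2 ('no-alarm'): P(H) ← 0.293·0.4769 / (0.293·0.4769 + 0.966·0.5231) = 0.13973/0.64505 = 0.2166.
Update on result 3 ('alarm'): P(H) ← 0.707·0.2166 / (0.707·0.2166 + 0.034·0.7834) = 0.15315/0.17978 = 0.8518.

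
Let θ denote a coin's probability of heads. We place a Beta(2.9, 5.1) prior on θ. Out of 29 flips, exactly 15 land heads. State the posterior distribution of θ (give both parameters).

Observing 15 successes and 14 failures updates Beta(2.9, 5.1) by adding the success and failure counts to the two shape parameters: α = 2.9+15 = 17.9, β = 5.1+14 = 19.1.

Posterior: Beta(17.9, 19.1)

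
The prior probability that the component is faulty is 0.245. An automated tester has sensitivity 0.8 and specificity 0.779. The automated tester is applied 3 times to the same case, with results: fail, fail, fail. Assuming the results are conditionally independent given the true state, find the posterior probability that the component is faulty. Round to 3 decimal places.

With H the event that the component is faulty, the joint likelihood of the observed sequence is P(data|H) = 0.8·0.8·0.8 = 0.51200 and P(data|¬H) = 0.221·0.221·0.221 = 0.010794.
Bayes: P(H|data) = 0.245·0.51200 / (0.245·0.51200 + 0.755·0.010794) = 0.12544/0.13359 = 0.9390.

Posterior P(H) ≈ 0.939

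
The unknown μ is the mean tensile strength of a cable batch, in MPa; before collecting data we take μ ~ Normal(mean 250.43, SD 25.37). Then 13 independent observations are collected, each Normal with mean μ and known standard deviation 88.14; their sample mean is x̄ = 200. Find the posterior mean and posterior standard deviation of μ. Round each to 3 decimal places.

With known σ, the Normal prior is conjugate. Weight on the data is w = (n/σ²)/(n/σ² + 1/τ₀²) = 0.00167339/(0.00167339+0.00155367) = 0.51855.
Posterior mean = w·x̄ + (1−w)·μ₀ = 0.51855·200 + 0.48145·250.43 = 224.280. Posterior variance = 1/(0.00167339+0.00155367) = 309.879, so SD = 17.603.

Posterior mean ≈ 224.280; posterior SD ≈ 17.603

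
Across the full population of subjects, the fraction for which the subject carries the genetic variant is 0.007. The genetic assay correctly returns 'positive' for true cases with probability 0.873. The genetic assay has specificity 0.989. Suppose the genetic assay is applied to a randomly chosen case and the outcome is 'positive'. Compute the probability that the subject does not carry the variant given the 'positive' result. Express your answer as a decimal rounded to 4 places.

Write H for 'the subject carries the genetic variant'. Prior odds H:¬H = 0.007/0.993 = 0.0070493. For the 'positive' outcome, the likelihood ratio is 0.873/0.011 = 79.364.
Posterior odds = 0.0070493 × 79.364 = 0.55946, so P(H|E) = 0.55946/(1+0.55946) = 0.3588. Then P(¬H|E) = 1 − 0.3588 = 0.6412.

P(¬H | E) ≈ 0.6412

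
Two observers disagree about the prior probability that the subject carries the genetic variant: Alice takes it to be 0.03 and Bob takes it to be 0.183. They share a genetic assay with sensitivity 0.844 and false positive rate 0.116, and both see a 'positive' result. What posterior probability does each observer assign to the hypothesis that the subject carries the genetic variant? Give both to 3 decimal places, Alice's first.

Alice: 0.184; Bob: 0.620

The likelihood ratio for a 'positive' result is 0.844/0.116 = 7.2759.
Alice: prior odds 0.03/0.97 = 0.030928; posterior odds 0.22503; posterior probability 0.184.
Bob: prior odds 0.183/0.817 = 0.22399; posterior odds 1.6297; posterior probability 0.620.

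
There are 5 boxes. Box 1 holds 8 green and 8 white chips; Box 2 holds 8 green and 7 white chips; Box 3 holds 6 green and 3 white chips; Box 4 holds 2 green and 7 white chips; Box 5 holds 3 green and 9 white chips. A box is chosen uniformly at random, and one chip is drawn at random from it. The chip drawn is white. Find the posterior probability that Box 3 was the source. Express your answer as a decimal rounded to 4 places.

Tabulate prior·likelihood by source: [1] prior 0.2, lik 0.5, product 0.1000; [2] prior 0.2, lik 0.4667, product 0.09333; [3] prior 0.2, lik 0.3333, product 0.06667; [4] prior 0.2, lik 0.7778, product 0.1556; [5] prior 0.2, lik 0.75, product 0.1500.
Normalizing constant = 0.56556; the posterior for Box 3 is its product over the sum, 0.06667/0.56556 = 0.1179.

Posterior probability ≈ 0.1179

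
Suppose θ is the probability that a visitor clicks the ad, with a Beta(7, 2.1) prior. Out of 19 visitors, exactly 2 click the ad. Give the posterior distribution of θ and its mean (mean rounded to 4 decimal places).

Posterior: Beta(9, 19.1); mean ≈ 0.3203

The binomial likelihood is conjugate to the Beta prior: with 2 successes and 17 failures, the posterior is Beta(7+2, 2.1+17) = Beta(9, 19.1).
Posterior mean = α/(α+β) = 9/28.1 = 0.3203.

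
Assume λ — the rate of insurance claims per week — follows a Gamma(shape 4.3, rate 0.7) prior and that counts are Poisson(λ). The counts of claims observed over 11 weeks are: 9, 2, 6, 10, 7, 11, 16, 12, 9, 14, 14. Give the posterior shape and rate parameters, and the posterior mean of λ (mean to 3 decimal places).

Posterior: Gamma(shape=114.3, rate=11.7); mean ≈ 9.769

Total count ∑xᵢ = 110 over n = 11 weeks.
Gamma is conjugate to the Poisson likelihood: posterior is Gamma(shape = 4.3+110 = 114.3, rate = 0.7+11 = 11.7).
Posterior mean = shape/rate = 114.3/11.7 = 9.769.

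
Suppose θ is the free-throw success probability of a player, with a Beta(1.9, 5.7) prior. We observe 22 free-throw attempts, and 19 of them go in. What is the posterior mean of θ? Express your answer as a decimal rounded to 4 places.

The binomial likelihood is conjugate to the Beta prior: with 19 successes and 3 failures, the posterior is Beta(1.9+19, 5.7+3) = Beta(20.9, 8.7).
E[θ | data] = 20.9/(20.9+8.7) = 0.7061.

Posterior mean ≈ 0.7061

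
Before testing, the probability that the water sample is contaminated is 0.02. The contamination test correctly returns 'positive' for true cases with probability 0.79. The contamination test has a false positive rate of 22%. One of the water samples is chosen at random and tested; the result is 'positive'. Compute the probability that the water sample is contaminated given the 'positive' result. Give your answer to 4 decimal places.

Let H be the event that the water sample is contaminated. P(H) = 0.02, so P(¬H) = 0.98. With E the 'positive' result, P(E|H) = 0.79 and P(E|¬H) = 0.22.
P(E) = 0.79·0.02 + 0.22·0.98 = 0.015800 + 0.21560 = 0.23140.
By Bayes' theorem, P(H|E) = 0.015800 / 0.23140 = 0.0683.

P(H | E) ≈ 0.0683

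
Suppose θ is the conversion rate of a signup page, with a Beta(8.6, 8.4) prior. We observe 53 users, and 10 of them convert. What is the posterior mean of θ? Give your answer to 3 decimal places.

Observing 10 successes and 43 failures updates Beta(8.6, 8.4) by adding the success and failure counts to the two shape parameters: α = 8.6+10 = 18.6, β = 8.4+43 = 51.4.
E[θ | data] = 18.6/(18.6+51.4) = 0.266.

Posterior mean ≈ 0.266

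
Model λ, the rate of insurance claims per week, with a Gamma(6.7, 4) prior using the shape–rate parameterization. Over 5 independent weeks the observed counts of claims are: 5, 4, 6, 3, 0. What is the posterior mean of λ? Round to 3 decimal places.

Posterior mean ≈ 2.744

Total count ∑xᵢ = 18 over n = 5 weeks.
Gamma is conjugate to the Poisson likelihood: posterior is Gamma(shape = 6.7+18 = 24.7, rate = 4+5 = 9).
Posterior mean = shape/rate = 24.7/9 = 2.744.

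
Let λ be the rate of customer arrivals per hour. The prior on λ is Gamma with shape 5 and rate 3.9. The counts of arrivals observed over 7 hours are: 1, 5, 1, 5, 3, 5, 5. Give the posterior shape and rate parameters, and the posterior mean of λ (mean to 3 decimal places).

The Poisson likelihood adds the total count to the shape and the number of exposure periods to the rate. Here ∑xᵢ = 25 and n = 7, so shape 5→30 and rate 3.9→10.9.
E[λ | data] = 30/10.9 = 2.752.

Posterior: Gamma(shape=30, rate=10.9); mean ≈ 2.752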